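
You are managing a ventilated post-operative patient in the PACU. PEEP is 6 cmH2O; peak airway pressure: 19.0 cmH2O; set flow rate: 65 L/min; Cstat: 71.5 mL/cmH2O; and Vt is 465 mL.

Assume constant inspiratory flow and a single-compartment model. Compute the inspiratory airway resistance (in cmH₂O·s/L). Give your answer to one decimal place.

Flow: 65 L/min ÷ 60 = 1.0833 L/s.
Equation of motion (constant flow): PIP = Vt/C + R·V̇ + PEEP.
R·V̇ = PIP − Vt/C − PEEP = 19.0 − 465/71.5 − 6 = 19.0 − 6.503 − 6 = 6.497 cmH2O.
R = 6.497 / 1.0833 = 5.997 cmH2O·s/L.

6.0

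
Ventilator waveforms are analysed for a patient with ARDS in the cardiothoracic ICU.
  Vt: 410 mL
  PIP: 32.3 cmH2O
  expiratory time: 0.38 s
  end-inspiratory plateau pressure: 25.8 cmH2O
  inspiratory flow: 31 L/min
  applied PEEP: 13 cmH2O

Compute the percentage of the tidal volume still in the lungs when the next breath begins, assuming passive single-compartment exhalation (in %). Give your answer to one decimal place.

Flow: 31 L/min ÷ 60 = 0.5167 L/s.
R = (PIP − Pplat)/V̇ = (32.3 − 25.8) / 0.5167 = 6.5/0.5167 = 12.58 cmH2O·s/L.
C = Vt/(Pplat − PEEP) = 410.0 / (25.8 − 13) = 410.0/12.8 = 32.031 mL/cmH2O.
τ = R × C = 12.58 × 0.03203 L/cmH2O = 0.4029 s.
Fraction remaining at end-expiration = e^(−Te/τ) = e^(−0.38/0.4029) = 0.3894 → 38.94%.

38.9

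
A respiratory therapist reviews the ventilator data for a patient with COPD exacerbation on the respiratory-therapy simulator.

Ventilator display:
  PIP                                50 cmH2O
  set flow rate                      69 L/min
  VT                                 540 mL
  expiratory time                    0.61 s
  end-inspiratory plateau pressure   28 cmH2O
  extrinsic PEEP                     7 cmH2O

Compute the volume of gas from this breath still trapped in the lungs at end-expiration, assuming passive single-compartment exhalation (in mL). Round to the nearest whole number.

Flow: 69 L/min ÷ 60 = 1.15 L/s.
R = (PIP − Pplat)/V̇ = (50 − 28) / 1.15 = 22.0/1.15 = 19.13 cmH2O·s/L.
C = Vt/(Pplat − PEEP) = 540.0 / (28 − 7) = 540.0/21.0 = 25.714 mL/cmH2O.
τ = R × C = 19.13 × 0.02571 L/cmH2O = 0.4918 s.
Fraction remaining = e^(−Te/τ) = e^(−0.61/0.4918) = 0.2893.
Trapped volume = 540.0 × 0.2893 = 156.22 mL.

156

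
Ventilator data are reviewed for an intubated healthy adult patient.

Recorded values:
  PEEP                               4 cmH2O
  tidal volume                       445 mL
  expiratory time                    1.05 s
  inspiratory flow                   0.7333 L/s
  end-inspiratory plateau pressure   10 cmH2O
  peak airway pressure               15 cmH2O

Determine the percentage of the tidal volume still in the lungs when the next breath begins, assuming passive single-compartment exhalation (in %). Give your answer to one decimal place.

12.5

R = (PIP − Pplat)/V̇ = (15 − 10) / 0.7333 = 5.0/0.7333 = 6.818 cmH2O·s/L.
C = Vt/(Pplat − PEEP) = 445.0 / (10 − 4) = 445.0/6.0 = 74.167 mL/cmH2O.
τ = R × C = 6.818 × 0.07417 L/cmH2O = 0.5057 s.
Fraction remaining at end-expiration = e^(−Te/τ) = e^(−1.05/0.5057) = 0.1254 → 12.54%.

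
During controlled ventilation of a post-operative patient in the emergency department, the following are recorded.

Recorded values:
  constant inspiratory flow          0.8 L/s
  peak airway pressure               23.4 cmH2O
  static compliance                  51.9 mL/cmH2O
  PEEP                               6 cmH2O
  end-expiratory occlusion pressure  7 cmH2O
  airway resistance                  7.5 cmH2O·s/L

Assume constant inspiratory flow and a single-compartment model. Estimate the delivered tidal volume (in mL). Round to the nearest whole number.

540

Total PEEP = 7 cmH2O (set 6 + intrinsic 1); this is the baseline alveolar pressure.
Equation of motion (constant flow): PIP = Vt/C + R·V̇ + PEEP.
Vt/C = PIP − R·V̇ − PEEP = 23.4 − 6.0 − 7 = 10.4 cmH2O.
Vt = C × 10.4 = 51.9 × 10.4 = 539.76 mL.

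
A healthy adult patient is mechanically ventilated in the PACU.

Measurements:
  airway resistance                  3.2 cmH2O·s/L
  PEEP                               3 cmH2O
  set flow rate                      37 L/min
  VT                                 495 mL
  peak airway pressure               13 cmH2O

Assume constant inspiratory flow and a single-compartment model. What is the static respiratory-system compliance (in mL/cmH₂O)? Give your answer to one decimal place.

Flow: 37 L/min ÷ 60 = 0.6167 L/s.
Equation of motion (constant flow): PIP = Vt/C + R·V̇ + PEEP.
Vt/C = PIP − R·V̇ − PEEP = 13 − 3.2×0.6167 − 3 = 13 − 1.973 − 3 = 8.027 cmH2O.
C = Vt / 8.027 = 495 / 8.027 = 61.667 mL/cmH2O.

61.7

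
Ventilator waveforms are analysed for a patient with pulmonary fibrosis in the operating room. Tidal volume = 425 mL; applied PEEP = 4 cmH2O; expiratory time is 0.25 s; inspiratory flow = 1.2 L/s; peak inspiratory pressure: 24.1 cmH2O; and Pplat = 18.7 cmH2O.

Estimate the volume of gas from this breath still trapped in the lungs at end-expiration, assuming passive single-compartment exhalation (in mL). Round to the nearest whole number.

62

R = (PIP − Pplat)/V̇ = (24.1 − 18.7) / 1.2 = 5.4/1.2 = 4.5 cmH2O·s/L.
C = Vt/(Pplat − PEEP) = 425.0 / (18.7 − 4) = 425.0/14.7 = 28.912 mL/cmH2O.
τ = R × C = 4.5 × 0.02891 L/cmH2O = 0.1301 s.
Fraction remaining = e^(−Te/τ) = e^(−0.25/0.1301) = 0.1464.
Trapped volume = 425.0 × 0.1464 = 62.22 mL.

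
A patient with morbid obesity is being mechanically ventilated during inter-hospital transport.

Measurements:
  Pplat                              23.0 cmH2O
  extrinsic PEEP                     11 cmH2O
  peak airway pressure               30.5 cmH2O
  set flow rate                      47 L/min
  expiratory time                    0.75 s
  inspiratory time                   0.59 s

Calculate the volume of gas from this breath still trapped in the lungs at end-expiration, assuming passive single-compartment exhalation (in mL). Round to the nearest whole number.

Flow: 47 L/min ÷ 60 = 0.7833 L/s.
Vt = flow × Ti = 0.7833 L/s × 0.59 s × 1000 mL/L = 462.15 mL.
R = (PIP − Pplat)/V̇ = (30.5 − 23.0) / 0.7833 = 7.5/0.7833 = 9.575 cmH2O·s/L.
C = Vt/(Pplat − PEEP) = 462.15 / (23.0 − 11) = 462.15/12.0 = 38.513 mL/cmH2O.
τ = R × C = 9.575 × 0.03851 L/cmH2O = 0.3687 s.
Fraction remaining = e^(−Te/τ) = e^(−0.75/0.3687) = 0.1308.
Trapped volume = 462.15 × 0.1308 = 60.449 mL.

60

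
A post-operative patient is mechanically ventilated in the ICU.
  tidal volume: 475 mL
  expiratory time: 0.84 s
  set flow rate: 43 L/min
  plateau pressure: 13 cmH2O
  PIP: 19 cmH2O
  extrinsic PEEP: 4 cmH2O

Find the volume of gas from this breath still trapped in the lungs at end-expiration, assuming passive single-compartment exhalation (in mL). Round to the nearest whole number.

71

Flow: 43 L/min ÷ 60 = 0.7167 L/s.
R = (PIP − Pplat)/V̇ = (19 − 13) / 0.7167 = 6.0/0.7167 = 8.372 cmH2O·s/L.
C = Vt/(Pplat − PEEP) = 475.0 / (13 − 4) = 475.0/9.0 = 52.778 mL/cmH2O.
τ = R × C = 8.372 × 0.05278 L/cmH2O = 0.4419 s.
Fraction remaining = e^(−Te/τ) = e^(−0.84/0.4419) = 0.1494.
Trapped volume = 475.0 × 0.1494 = 70.965 mL.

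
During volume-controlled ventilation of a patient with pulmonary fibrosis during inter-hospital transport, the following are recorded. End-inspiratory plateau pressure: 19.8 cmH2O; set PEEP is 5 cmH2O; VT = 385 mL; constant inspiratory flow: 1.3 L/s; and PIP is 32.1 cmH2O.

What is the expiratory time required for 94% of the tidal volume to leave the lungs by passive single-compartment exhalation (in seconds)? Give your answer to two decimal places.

R = (PIP − Pplat)/V̇ = (32.1 − 19.8) / 1.3 = 12.3/1.3 = 9.462 cmH2O·s/L.
C = Vt/(Pplat − PEEP) = 385.0 / (19.8 − 5) = 385.0/14.8 = 26.014 mL/cmH2O.
τ = R × C = 9.462 × 0.02601 L/cmH2O = 0.2461 s.
t = −τ·ln(1 − 0.94) = −0.2461·ln(0.06) = 0.6924 s.

0.69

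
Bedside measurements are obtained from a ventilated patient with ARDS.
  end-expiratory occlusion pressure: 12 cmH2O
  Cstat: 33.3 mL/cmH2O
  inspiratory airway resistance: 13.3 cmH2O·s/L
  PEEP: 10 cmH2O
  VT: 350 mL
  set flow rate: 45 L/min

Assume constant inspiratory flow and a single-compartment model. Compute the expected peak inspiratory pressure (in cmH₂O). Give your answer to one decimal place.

32.5

Flow: 45 L/min ÷ 60 = 0.75 L/s.
Total PEEP = 12 cmH2O (set 10 + intrinsic 2); this is the baseline alveolar pressure.
Equation of motion (constant flow): PIP = Vt/C + R·V̇ + PEEP.
PIP = 350/33.3 + 13.3×0.75 + 12 = 10.511 + 9.975 + 12 = 32.486 cmH2O.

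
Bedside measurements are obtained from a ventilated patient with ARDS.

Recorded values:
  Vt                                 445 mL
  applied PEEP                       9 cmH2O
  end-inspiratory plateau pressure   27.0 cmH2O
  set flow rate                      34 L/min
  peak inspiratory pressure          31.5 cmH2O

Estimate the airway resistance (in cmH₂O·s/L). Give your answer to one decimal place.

7.9

Flow: 34 L/min ÷ 60 = 0.5667 L/s.
Raw = (PIP − Pplat) / flow = (31.5 − 27.0) / 0.5667 = 4.5 / 0.5667 = 7.941 cmH2O·s/L.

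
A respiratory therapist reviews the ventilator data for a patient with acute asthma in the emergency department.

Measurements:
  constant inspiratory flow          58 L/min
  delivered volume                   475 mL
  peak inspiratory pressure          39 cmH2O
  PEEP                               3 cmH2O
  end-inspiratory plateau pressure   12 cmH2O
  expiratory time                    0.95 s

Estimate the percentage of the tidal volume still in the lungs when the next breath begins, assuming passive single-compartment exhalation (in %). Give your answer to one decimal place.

Flow: 58 L/min ÷ 60 = 0.9667 L/s.
R = (PIP − Pplat)/V̇ = (39 − 12) / 0.9667 = 27.0/0.9667 = 27.93 cmH2O·s/L.
C = Vt/(Pplat − PEEP) = 475.0 / (12 − 3) = 475.0/9.0 = 52.778 mL/cmH2O.
τ = R × C = 27.93 × 0.05278 L/cmH2O = 1.474 s.
Fraction remaining at end-expiration = e^(−Te/τ) = e^(−0.95/1.474) = 0.5249 → 52.49%.

52.5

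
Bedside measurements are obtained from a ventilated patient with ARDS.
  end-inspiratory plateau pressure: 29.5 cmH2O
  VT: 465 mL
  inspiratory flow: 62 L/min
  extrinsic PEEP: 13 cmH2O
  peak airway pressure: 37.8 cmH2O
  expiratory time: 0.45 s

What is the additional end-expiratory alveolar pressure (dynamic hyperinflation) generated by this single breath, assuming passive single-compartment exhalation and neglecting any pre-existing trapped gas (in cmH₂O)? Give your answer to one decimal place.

Flow: 62 L/min ÷ 60 = 1.0333 L/s.
R = (PIP − Pplat)/V̇ = (37.8 − 29.5) / 1.0333 = 8.3/1.0333 = 8.033 cmH2O·s/L.
C = Vt/(Pplat − PEEP) = 465.0 / (29.5 − 13) = 465.0/16.5 = 28.182 mL/cmH2O.
τ = R × C = 8.033 × 0.02818 L/cmH2O = 0.2264 s.
Fraction remaining = e^(−Te/τ) = e^(−0.45/0.2264) = 0.137; trapped volume = 465.0 × 0.137 = 63.705 mL.
Additional alveolar pressure from trapping ≈ V_trapped / C = 63.705 / 28.182 = 2.26 cmH2O.

2.3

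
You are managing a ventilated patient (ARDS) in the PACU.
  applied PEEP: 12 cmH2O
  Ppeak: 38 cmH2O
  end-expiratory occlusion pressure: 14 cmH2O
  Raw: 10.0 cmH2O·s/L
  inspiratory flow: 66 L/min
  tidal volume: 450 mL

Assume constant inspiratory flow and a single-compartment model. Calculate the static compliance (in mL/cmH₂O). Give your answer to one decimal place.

Flow: 66 L/min ÷ 60 = 1.1 L/s.
Total PEEP = 14 cmH2O (set 12 + intrinsic 2); this is the baseline alveolar pressure.
Equation of motion (constant flow): PIP = Vt/C + R·V̇ + PEEP.
Vt/C = PIP − R·V̇ − PEEP = 38 − 10.0×1.1 − 14 = 38 − 11.0 − 14 = 13.0 cmH2O.
C = Vt / 13.0 = 450 / 13.0 = 34.615 mL/cmH2O.

34.6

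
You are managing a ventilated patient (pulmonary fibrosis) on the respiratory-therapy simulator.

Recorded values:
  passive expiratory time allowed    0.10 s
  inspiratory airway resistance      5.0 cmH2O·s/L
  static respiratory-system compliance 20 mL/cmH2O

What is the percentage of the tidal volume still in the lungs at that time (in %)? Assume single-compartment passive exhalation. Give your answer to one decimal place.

36.8

τ = R × C = 5.0 × 20 mL/cmH2O = 5.0 × 0.020 L/cmH2O = 0.1 s.
Passive exhalation: V(t)/V₀ = e^(−t/τ) = e^(−0.10/0.1) = 0.3679.
Fraction remaining = 0.3679 → 36.79%.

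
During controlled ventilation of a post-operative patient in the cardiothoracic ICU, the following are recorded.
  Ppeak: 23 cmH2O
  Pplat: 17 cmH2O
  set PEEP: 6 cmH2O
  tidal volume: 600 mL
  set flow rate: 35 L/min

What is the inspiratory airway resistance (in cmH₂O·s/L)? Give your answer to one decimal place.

Flow: 35 L/min ÷ 60 = 0.5833 L/s.
Raw = (PIP − Pplat) / flow = (23 − 17) / 0.5833 = 6.0 / 0.5833 = 10.286 cmH2O·s/L.

10.3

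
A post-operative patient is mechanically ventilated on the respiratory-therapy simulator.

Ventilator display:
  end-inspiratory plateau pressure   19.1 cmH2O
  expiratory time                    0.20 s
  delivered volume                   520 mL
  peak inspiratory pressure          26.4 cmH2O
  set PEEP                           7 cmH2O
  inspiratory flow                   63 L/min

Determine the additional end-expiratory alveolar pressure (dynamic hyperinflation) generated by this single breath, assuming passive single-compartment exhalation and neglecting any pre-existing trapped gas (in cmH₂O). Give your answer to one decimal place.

Flow: 63 L/min ÷ 60 = 1.05 L/s.
R = (PIP − Pplat)/V̇ = (26.4 − 19.1) / 1.05 = 7.3/1.05 = 6.952 cmH2O·s/L.
C = Vt/(Pplat − PEEP) = 520.0 / (19.1 − 7) = 520.0/12.1 = 42.975 mL/cmH2O.
τ = R × C = 6.952 × 0.04298 L/cmH2O = 0.2988 s.
Fraction remaining = e^(−Te/τ) = e^(−0.20/0.2988) = 0.512; trapped volume = 520.0 × 0.512 = 266.24 mL.
Additional alveolar pressure from trapping ≈ V_trapped / C = 266.24 / 42.975 = 6.195 cmH2O.

6.2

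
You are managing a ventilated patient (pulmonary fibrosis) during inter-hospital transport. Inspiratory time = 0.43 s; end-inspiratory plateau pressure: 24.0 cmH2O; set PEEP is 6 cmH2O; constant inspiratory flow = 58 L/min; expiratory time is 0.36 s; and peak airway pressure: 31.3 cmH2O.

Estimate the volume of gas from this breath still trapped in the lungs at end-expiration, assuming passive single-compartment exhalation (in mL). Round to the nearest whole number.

Flow: 58 L/min ÷ 60 = 0.9667 L/s.
Vt = flow × Ti = 0.9667 L/s × 0.43 s × 1000 mL/L = 415.68 mL.
R = (PIP − Pplat)/V̇ = (31.3 − 24.0) / 0.9667 = 7.3/0.9667 = 7.551 cmH2O·s/L.
C = Vt/(Pplat − PEEP) = 415.68 / (24.0 − 6) = 415.68/18.0 = 23.093 mL/cmH2O.
τ = R × C = 7.551 × 0.02309 L/cmH2O = 0.1744 s.
Fraction remaining = e^(−Te/τ) = e^(−0.36/0.1744) = 0.1269.
Trapped volume = 415.68 × 0.1269 = 52.75 mL.

53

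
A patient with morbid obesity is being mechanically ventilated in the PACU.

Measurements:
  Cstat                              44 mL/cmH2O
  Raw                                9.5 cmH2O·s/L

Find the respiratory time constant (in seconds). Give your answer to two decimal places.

τ = R × C = 9.5 × 44 mL/cmH2O = 9.5 × 0.044 L/cmH2O = 0.418 s.

0.42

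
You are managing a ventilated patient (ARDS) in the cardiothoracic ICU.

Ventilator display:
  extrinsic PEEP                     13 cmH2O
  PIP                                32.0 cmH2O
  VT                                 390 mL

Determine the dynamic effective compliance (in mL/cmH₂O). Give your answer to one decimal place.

20.5

Dynamic compliance = Vt / (PIP − PEEP) = 390 / (32.0 − 13) = 390 / 19.0 = 20.526 mL/cmH2O.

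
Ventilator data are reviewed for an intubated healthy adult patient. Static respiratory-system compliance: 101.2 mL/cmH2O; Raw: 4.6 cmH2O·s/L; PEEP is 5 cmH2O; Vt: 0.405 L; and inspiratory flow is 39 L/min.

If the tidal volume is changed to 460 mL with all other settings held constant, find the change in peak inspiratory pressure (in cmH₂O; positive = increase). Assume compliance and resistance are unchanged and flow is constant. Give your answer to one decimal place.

0.5

PIP = Vt/C + R·V̇ + PEEP (constant-flow equation of motion).
Only the elastic term changes: ΔPIP = ΔVt / C = (460 − 405) / 101.2 = 0.5435 cmH2O.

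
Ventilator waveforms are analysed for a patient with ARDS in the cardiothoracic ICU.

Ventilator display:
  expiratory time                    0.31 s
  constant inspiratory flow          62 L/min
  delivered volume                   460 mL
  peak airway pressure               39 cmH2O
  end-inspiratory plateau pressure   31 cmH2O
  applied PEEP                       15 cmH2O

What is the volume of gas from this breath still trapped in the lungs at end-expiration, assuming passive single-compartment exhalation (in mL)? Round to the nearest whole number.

Flow: 62 L/min ÷ 60 = 1.0333 L/s.
R = (PIP − Pplat)/V̇ = (39 − 31) / 1.0333 = 8.0/1.0333 = 7.742 cmH2O·s/L.
C = Vt/(Pplat − PEEP) = 460.0 / (31 − 15) = 460.0/16.0 = 28.75 mL/cmH2O.
τ = R × C = 7.742 × 0.02875 L/cmH2O = 0.2226 s.
Fraction remaining = e^(−Te/τ) = e^(−0.31/0.2226) = 0.2484.
Trapped volume = 460.0 × 0.2484 = 114.26 mL.

114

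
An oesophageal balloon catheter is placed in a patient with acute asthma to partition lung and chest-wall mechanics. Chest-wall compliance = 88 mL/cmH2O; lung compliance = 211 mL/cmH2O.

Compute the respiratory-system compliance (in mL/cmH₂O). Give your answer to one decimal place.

Lung and chest wall are elastances in series: 1/Crs = 1/CL + 1/Ccw.
1/Crs = 1/211 + 1/88 = 0.0161.
Crs = 62.112 mL/cmH2O.

62.1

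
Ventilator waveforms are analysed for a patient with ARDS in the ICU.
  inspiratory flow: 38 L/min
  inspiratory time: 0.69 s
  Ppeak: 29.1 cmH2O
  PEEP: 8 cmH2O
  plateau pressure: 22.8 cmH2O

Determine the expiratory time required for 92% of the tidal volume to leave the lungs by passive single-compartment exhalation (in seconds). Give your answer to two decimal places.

Flow: 38 L/min ÷ 60 = 0.6333 L/s.
Vt = flow × Ti = 0.6333 L/s × 0.69 s × 1000 mL/L = 436.98 mL.
R = (PIP − Pplat)/V̇ = (29.1 − 22.8) / 0.6333 = 6.3/0.6333 = 9.948 cmH2O·s/L.
C = Vt/(Pplat − PEEP) = 436.98 / (22.8 − 8) = 436.98/14.8 = 29.526 mL/cmH2O.
τ = R × C = 9.948 × 0.02953 L/cmH2O = 0.2938 s.
t = −τ·ln(1 − 0.92) = −0.2938·ln(0.08) = 0.7421 s.

0.74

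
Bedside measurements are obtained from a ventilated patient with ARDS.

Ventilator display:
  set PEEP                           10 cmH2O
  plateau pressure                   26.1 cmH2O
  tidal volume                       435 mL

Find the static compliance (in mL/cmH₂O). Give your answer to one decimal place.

Cstat = Vt / (Pplat − PEEP) = 435 / (26.1 − 10) = 435 / 16.1 = 27.019 mL/cmH2O.

27.0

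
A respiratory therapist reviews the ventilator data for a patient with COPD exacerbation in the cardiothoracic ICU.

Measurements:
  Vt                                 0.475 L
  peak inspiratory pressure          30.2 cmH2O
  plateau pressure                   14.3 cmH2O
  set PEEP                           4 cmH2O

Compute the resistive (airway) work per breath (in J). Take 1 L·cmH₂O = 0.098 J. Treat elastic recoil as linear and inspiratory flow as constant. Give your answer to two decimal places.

0.74

With constant inspiratory flow the resistive pressure is constant at PIP − Pplat = 30.2 − 14.3 = 15.9 cmH2O, so resistive work = 15.9 × 0.475 = 7.553 L·cmH2O.
× 0.098 J/(L·cmH2O) → 0.7402 J.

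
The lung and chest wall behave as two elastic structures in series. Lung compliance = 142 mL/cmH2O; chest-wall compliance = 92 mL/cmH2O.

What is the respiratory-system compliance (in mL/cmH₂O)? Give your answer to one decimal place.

Lung and chest wall are elastances in series: 1/Crs = 1/CL + 1/Ccw.
1/Crs = 1/142 + 1/92 = 0.01791.
Crs = 55.835 mL/cmH2O.

55.8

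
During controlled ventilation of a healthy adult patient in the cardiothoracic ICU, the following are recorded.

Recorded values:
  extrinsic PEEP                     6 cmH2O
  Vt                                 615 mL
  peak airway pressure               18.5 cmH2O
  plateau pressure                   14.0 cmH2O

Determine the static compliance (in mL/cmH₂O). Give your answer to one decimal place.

Cstat = Vt / (Pplat − PEEP) = 615 / (14.0 − 6) = 615 / 8.0 = 76.875 mL/cmH2O.

76.9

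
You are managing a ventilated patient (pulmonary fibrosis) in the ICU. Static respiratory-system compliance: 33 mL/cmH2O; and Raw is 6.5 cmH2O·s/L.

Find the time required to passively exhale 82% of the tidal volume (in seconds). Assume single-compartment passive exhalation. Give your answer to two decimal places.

0.37

τ = R × C = 6.5 × 33 mL/cmH2O = 6.5 × 0.033 L/cmH2O = 0.2145 s.
Exhaled fraction f = 1 − e^(−t/τ) → t = −τ·ln(1 − f) = −0.2145·ln(0.18) = 0.3678 s.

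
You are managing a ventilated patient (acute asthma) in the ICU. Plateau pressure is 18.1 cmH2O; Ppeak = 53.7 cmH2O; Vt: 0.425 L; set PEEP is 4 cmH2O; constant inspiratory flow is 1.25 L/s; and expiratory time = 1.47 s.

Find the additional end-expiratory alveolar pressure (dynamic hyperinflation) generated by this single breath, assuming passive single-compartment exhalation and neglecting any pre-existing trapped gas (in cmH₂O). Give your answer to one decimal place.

R = (PIP − Pplat)/V̇ = (53.7 − 18.1) / 1.25 = 35.6/1.25 = 28.48 cmH2O·s/L.
C = Vt/(Pplat − PEEP) = 425.0 / (18.1 − 4) = 425.0/14.1 = 30.142 mL/cmH2O.
τ = R × C = 28.48 × 0.03014 L/cmH2O = 0.8584 s.
Fraction remaining = e^(−Te/τ) = e^(−1.47/0.8584) = 0.1804; trapped volume = 425.0 × 0.1804 = 76.67 mL.
Additional alveolar pressure from trapping ≈ V_trapped / C = 76.67 / 30.142 = 2.544 cmH2O.

2.5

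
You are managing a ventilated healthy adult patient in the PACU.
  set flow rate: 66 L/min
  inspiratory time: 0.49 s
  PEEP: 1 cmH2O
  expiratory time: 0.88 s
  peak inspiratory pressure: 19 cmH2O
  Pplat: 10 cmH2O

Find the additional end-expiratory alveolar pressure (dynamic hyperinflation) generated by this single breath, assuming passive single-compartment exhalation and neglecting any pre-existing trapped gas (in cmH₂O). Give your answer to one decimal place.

1.5

Flow: 66 L/min ÷ 60 = 1.1 L/s.
Vt = flow × Ti = 1.1 L/s × 0.49 s × 1000 mL/L = 539.0 mL.
R = (PIP − Pplat)/V̇ = (19 − 10) / 1.1 = 9.0/1.1 = 8.182 cmH2O·s/L.
C = Vt/(Pplat − PEEP) = 539.0 / (10 − 1) = 539.0/9.0 = 59.889 mL/cmH2O.
τ = R × C = 8.182 × 0.05989 L/cmH2O = 0.49 s.
Fraction remaining = e^(−Te/τ) = e^(−0.88/0.49) = 0.166; trapped volume = 539.0 × 0.166 = 89.474 mL.
Additional alveolar pressure from trapping ≈ V_trapped / C = 89.474 / 59.889 = 1.494 cmH2O.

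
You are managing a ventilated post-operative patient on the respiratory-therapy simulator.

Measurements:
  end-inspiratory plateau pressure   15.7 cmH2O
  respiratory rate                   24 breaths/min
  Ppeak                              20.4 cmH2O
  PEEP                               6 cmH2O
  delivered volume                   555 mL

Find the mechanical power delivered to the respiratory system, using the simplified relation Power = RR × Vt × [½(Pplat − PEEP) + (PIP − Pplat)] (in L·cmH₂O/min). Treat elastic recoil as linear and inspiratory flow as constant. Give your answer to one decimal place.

Per-breath work = Vt × [½(Pplat−PEEP) + (PIP−Pplat)] = 0.555 × [0.5×9.7 + 4.7] = 0.555 × 9.55 = 5.3 L·cmH2O.
Power = 24 × 5.3 = 127.2 L·cmH2O/min.

127.2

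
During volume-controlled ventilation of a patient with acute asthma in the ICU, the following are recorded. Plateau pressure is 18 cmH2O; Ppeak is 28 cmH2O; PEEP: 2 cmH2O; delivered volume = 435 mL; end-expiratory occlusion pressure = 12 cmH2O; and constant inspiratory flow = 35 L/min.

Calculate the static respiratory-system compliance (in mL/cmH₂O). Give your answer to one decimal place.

72.5

End-expiratory occlusion gives total PEEP = 12 cmH2O (intrinsic PEEP = 12 − 2 = 10). Use total PEEP for the elastic gradient.
Cstat = Vt / (Pplat − PEEPtotal) = 435 / (18 − 12) = 435 / 6.0 = 72.5 mL/cmH2O.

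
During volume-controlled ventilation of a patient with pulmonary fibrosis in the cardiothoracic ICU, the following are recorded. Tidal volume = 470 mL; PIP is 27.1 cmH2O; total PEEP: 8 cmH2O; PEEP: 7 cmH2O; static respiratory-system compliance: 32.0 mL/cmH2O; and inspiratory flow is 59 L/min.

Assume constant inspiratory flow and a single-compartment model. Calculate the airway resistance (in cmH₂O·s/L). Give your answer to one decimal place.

4.5

Flow: 59 L/min ÷ 60 = 0.9833 L/s.
Total PEEP = 8 cmH2O (set 7 + intrinsic 1); this is the baseline alveolar pressure.
Equation of motion (constant flow): PIP = Vt/C + R·V̇ + PEEP.
R·V̇ = PIP − Vt/C − PEEP = 27.1 − 470/32.0 − 8 = 27.1 − 14.688 − 8 = 4.412 cmH2O.
R = 4.412 / 0.9833 = 4.487 cmH2O·s/L.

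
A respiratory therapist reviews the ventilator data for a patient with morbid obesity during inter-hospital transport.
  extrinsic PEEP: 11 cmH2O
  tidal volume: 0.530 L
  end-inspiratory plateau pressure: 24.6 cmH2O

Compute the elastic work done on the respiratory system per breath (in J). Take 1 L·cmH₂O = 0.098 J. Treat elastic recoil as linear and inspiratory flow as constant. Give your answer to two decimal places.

Elastic work ≈ ½ × (Pplat − PEEP) × Vt = 0.5 × (24.6 − 11) × 0.530 L = 0.5 × 13.6 × 0.530 = 3.604 L·cmH2O.
× 0.098 J/(L·cmH2O) → 0.3532 J.

0.35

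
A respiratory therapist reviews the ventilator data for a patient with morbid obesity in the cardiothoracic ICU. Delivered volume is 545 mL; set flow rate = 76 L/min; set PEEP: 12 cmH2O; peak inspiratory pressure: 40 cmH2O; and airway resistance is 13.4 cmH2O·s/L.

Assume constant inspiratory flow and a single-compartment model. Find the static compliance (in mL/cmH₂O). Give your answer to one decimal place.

49.4

Flow: 76 L/min ÷ 60 = 1.2667 L/s.
Equation of motion (constant flow): PIP = Vt/C + R·V̇ + PEEP.
Vt/C = PIP − R·V̇ − PEEP = 40 − 13.4×1.2667 − 12 = 40 − 16.974 − 12 = 11.026 cmH2O.
C = Vt / 11.026 = 545 / 11.026 = 49.429 mL/cmH2O.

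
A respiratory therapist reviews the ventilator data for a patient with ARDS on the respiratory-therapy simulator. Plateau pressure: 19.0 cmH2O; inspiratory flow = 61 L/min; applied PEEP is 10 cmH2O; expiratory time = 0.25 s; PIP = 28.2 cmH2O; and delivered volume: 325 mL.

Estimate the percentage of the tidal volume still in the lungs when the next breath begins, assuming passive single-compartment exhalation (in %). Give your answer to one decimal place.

46.5

Flow: 61 L/min ÷ 60 = 1.0167 L/s.
R = (PIP − Pplat)/V̇ = (28.2 − 19.0) / 1.0167 = 9.2/1.0167 = 9.049 cmH2O·s/L.
C = Vt/(Pplat − PEEP) = 325.0 / (19.0 − 10) = 325.0/9.0 = 36.111 mL/cmH2O.
τ = R × C = 9.049 × 0.03611 L/cmH2O = 0.3268 s.
Fraction remaining at end-expiration = e^(−Te/τ) = e^(−0.25/0.3268) = 0.4653 → 46.53%.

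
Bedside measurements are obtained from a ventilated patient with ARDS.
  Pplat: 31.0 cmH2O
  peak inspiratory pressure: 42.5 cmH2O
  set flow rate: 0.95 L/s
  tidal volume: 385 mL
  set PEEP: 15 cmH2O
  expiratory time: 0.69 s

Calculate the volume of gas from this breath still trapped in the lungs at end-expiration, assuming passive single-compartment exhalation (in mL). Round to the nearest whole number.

R = (PIP − Pplat)/V̇ = (42.5 − 31.0) / 0.95 = 11.5/0.95 = 12.105 cmH2O·s/L.
C = Vt/(Pplat − PEEP) = 385.0 / (31.0 − 15) = 385.0/16.0 = 24.063 mL/cmH2O.
τ = R × C = 12.105 × 0.02406 L/cmH2O = 0.2912 s.
Fraction remaining = e^(−Te/τ) = e^(−0.69/0.2912) = 0.09353.
Trapped volume = 385.0 × 0.09353 = 36.009 mL.

36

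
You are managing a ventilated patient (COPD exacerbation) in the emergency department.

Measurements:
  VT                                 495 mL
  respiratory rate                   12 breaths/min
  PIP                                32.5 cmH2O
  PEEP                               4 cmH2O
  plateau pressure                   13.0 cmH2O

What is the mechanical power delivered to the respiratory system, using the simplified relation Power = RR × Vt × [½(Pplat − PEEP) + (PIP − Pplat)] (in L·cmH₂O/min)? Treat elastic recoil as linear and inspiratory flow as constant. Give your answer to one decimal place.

Per-breath work = Vt × [½(Pplat−PEEP) + (PIP−Pplat)] = 0.495 × [0.5×9.0 + 19.5] = 0.495 × 24.0 = 11.88 L·cmH2O.
Power = 12 × 11.88 = 142.56 L·cmH2O/min.

142.6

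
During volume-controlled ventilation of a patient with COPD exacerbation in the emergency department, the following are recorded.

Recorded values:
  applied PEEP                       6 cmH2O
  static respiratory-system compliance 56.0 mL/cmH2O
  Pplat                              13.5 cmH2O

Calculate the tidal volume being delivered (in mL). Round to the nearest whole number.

Vt = Cstat × (Pplat − PEEP) = 56.0 × (13.5 − 6) = 56.0 × 7.5 = 420.0 mL.

420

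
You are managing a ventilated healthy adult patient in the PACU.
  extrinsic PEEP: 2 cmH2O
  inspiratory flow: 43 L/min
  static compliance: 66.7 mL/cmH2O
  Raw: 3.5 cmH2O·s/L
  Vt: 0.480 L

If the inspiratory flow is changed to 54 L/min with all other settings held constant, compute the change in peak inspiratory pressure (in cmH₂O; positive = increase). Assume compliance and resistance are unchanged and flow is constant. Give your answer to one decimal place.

Flow: 43 L/min ÷ 60 = 0.7167 L/s.
New flow: 54 L/min ÷ 60 = 0.9 L/s.
PIP = Vt/C + R·V̇ + PEEP (constant-flow equation of motion).
Only the resistive term changes: ΔPIP = R × ΔV̇ = 3.5 × (0.9 − 0.7167) = 3.5 × 0.1833 = 0.6416 cmH2O.

0.6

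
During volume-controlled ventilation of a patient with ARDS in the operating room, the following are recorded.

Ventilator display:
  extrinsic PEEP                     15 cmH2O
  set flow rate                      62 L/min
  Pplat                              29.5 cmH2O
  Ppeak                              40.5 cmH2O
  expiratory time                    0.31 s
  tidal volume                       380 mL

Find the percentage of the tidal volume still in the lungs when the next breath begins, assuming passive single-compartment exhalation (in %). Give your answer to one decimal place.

Flow: 62 L/min ÷ 60 = 1.0333 L/s.
R = (PIP − Pplat)/V̇ = (40.5 − 29.5) / 1.0333 = 11.0/1.0333 = 10.646 cmH2O·s/L.
C = Vt/(Pplat − PEEP) = 380.0 / (29.5 − 15) = 380.0/14.5 = 26.207 mL/cmH2O.
τ = R × C = 10.646 × 0.02621 L/cmH2O = 0.279 s.
Fraction remaining at end-expiration = e^(−Te/τ) = e^(−0.31/0.279) = 0.3292 → 32.92%.

32.9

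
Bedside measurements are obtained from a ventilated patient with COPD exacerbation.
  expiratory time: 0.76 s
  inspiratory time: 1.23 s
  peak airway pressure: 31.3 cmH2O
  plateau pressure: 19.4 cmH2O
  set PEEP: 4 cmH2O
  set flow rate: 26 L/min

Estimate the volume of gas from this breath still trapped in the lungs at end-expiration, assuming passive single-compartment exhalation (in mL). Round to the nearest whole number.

Flow: 26 L/min ÷ 60 = 0.4333 L/s.
Vt = flow × Ti = 0.4333 L/s × 1.23 s × 1000 mL/L = 532.96 mL.
R = (PIP − Pplat)/V̇ = (31.3 − 19.4) / 0.4333 = 11.9/0.4333 = 27.464 cmH2O·s/L.
C = Vt/(Pplat − PEEP) = 532.96 / (19.4 − 4) = 532.96/15.4 = 34.608 mL/cmH2O.
τ = R × C = 27.464 × 0.03461 L/cmH2O = 0.9505 s.
Fraction remaining = e^(−Te/τ) = e^(−0.76/0.9505) = 0.4495.
Trapped volume = 532.96 × 0.4495 = 239.57 mL.

240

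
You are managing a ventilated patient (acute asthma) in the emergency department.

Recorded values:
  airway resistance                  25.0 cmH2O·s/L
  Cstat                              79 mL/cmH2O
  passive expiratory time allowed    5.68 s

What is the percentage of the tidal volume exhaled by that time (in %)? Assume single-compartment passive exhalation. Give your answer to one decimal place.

94.4

τ = R × C = 25.0 × 79 mL/cmH2O = 25.0 × 0.079 L/cmH2O = 1.975 s.
Passive exhalation: V(t)/V₀ = e^(−t/τ) = e^(−5.68/1.975) = 0.05636.
Fraction exhaled = 1 − 0.05636 = 0.9436 → 94.36%.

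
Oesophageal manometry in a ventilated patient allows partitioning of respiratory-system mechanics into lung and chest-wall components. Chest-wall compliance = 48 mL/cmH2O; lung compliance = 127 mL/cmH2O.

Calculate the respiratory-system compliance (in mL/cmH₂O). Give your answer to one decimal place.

34.8

Lung and chest wall are elastances in series: 1/Crs = 1/CL + 1/Ccw.
1/Crs = 1/127 + 1/48 = 0.02871.
Crs = 34.831 mL/cmH2O.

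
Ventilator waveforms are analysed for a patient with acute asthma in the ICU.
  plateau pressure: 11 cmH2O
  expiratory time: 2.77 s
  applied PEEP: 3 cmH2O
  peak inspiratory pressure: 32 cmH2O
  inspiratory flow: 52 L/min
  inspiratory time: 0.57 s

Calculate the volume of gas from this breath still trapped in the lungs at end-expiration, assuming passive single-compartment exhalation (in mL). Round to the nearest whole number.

78

Flow: 52 L/min ÷ 60 = 0.8667 L/s.
Vt = flow × Ti = 0.8667 L/s × 0.57 s × 1000 mL/L = 494.02 mL.
R = (PIP − Pplat)/V̇ = (32 − 11) / 0.8667 = 21.0/0.8667 = 24.23 cmH2O·s/L.
C = Vt/(Pplat − PEEP) = 494.02 / (11 − 3) = 494.02/8.0 = 61.753 mL/cmH2O.
τ = R × C = 24.23 × 0.06175 L/cmH2O = 1.496 s.
Fraction remaining = e^(−Te/τ) = e^(−2.77/1.496) = 0.157.
Trapped volume = 494.02 × 0.157 = 77.561 mL.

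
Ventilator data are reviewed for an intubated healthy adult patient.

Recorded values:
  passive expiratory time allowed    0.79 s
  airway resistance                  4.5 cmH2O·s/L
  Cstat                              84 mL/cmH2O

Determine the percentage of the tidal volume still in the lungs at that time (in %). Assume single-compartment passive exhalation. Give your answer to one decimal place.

τ = R × C = 4.5 × 84 mL/cmH2O = 4.5 × 0.084 L/cmH2O = 0.378 s.
Passive exhalation: V(t)/V₀ = e^(−t/τ) = e^(−0.79/0.378) = 0.1237.
Fraction remaining = 0.1237 → 12.37%.

12.4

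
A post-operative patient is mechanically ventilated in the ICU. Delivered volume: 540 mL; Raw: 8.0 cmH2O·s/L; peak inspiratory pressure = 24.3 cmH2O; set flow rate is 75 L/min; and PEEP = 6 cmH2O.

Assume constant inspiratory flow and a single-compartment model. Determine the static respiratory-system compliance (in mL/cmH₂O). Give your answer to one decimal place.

65.1

Flow: 75 L/min ÷ 60 = 1.25 L/s.
Equation of motion (constant flow): PIP = Vt/C + R·V̇ + PEEP.
Vt/C = PIP − R·V̇ − PEEP = 24.3 − 8.0×1.25 − 6 = 24.3 − 10.0 − 6 = 8.3 cmH2O.
C = Vt / 8.3 = 540 / 8.3 = 65.06 mL/cmH2O.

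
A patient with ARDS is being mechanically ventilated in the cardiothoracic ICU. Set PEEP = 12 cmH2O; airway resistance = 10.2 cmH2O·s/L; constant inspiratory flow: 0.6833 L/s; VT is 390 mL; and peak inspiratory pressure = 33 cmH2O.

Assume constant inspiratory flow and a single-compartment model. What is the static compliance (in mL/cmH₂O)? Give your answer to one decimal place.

Equation of motion (constant flow): PIP = Vt/C + R·V̇ + PEEP.
Vt/C = PIP − R·V̇ − PEEP = 33 − 10.2×0.6833 − 12 = 33 − 6.97 − 12 = 14.03 cmH2O.
C = Vt / 14.03 = 390 / 14.03 = 27.798 mL/cmH2O.

27.8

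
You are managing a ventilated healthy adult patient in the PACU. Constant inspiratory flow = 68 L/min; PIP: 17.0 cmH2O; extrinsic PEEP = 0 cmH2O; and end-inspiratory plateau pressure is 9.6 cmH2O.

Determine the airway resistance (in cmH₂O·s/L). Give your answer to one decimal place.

6.5

Flow: 68 L/min ÷ 60 = 1.1333 L/s.
Raw = (PIP − Pplat) / flow = (17.0 − 9.6) / 1.1333 = 7.4 / 1.1333 = 6.53 cmH2O·s/L.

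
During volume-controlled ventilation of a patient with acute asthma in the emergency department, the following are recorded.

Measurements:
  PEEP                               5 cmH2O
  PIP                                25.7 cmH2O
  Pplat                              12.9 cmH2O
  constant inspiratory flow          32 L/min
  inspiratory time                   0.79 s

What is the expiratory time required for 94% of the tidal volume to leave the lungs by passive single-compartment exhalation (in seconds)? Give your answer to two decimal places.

Flow: 32 L/min ÷ 60 = 0.5333 L/s.
Vt = flow × Ti = 0.5333 L/s × 0.79 s × 1000 mL/L = 421.31 mL.
R = (PIP − Pplat)/V̇ = (25.7 − 12.9) / 0.5333 = 12.8/0.5333 = 24.002 cmH2O·s/L.
C = Vt/(Pplat − PEEP) = 421.31 / (12.9 − 5) = 421.31/7.9 = 53.33 mL/cmH2O.
τ = R × C = 24.002 × 0.05333 L/cmH2O = 1.28 s.
t = −τ·ln(1 − 0.94) = −1.28·ln(0.06) = 3.601 s.

3.60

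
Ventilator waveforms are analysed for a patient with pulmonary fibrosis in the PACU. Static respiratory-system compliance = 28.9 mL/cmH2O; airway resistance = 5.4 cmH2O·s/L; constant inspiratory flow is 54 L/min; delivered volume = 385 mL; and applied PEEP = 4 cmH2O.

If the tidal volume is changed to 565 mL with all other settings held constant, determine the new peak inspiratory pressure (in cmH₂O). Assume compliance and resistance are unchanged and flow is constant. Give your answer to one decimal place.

Flow: 54 L/min ÷ 60 = 0.9 L/s.
PIP = Vt/C + R·V̇ + PEEP (constant-flow equation of motion).
Only the elastic term changes: ΔPIP = ΔVt / C = (565 − 385) / 28.9 = 6.228 cmH2O.
Original PIP = 385/28.9 + 5.4×0.9 + 4 = 22.182 cmH2O; new PIP = 22.182 + (6.228) = 28.41 cmH2O.

28.4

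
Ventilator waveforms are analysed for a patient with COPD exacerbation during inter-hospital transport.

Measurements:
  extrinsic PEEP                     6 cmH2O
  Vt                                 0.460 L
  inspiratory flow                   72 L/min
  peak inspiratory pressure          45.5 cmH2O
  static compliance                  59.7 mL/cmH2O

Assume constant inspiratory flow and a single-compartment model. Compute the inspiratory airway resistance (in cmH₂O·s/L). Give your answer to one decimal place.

Flow: 72 L/min ÷ 60 = 1.2 L/s.
Equation of motion (constant flow): PIP = Vt/C + R·V̇ + PEEP.
R·V̇ = PIP − Vt/C − PEEP = 45.5 − 460/59.7 − 6 = 45.5 − 7.705 − 6 = 31.795 cmH2O.
R = 31.795 / 1.2 = 26.496 cmH2O·s/L.

26.5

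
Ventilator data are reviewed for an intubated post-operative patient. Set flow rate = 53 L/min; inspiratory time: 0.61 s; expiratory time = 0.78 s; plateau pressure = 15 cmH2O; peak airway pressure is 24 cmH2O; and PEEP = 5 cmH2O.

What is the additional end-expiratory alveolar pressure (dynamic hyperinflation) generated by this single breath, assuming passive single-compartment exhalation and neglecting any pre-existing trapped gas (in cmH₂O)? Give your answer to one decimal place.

2.4

Flow: 53 L/min ÷ 60 = 0.8833 L/s.
Vt = flow × Ti = 0.8833 L/s × 0.61 s × 1000 mL/L = 538.81 mL.
R = (PIP − Pplat)/V̇ = (24 − 15) / 0.8833 = 9.0/0.8833 = 10.189 cmH2O·s/L.
C = Vt/(Pplat − PEEP) = 538.81 / (15 − 5) = 538.81/10.0 = 53.881 mL/cmH2O.
τ = R × C = 10.189 × 0.05388 L/cmH2O = 0.549 s.
Fraction remaining = e^(−Te/τ) = e^(−0.78/0.549) = 0.2415; trapped volume = 538.81 × 0.2415 = 130.12 mL.
Additional alveolar pressure from trapping ≈ V_trapped / C = 130.12 / 53.881 = 2.415 cmH2O.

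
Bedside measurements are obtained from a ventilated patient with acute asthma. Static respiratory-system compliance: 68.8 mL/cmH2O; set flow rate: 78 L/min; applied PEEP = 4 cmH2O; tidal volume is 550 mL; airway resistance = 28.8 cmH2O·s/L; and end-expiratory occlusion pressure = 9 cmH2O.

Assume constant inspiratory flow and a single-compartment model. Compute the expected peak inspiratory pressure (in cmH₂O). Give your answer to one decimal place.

54.4

Flow: 78 L/min ÷ 60 = 1.3 L/s.
Total PEEP = 9 cmH2O (set 4 + intrinsic 5); this is the baseline alveolar pressure.
Equation of motion (constant flow): PIP = Vt/C + R·V̇ + PEEP.
PIP = 550/68.8 + 28.8×1.3 + 9 = 7.994 + 37.44 + 9 = 54.434 cmH2O.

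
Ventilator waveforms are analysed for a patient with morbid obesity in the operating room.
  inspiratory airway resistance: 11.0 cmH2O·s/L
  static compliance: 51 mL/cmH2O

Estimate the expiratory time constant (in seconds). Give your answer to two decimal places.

τ = R × C = 11.0 × 51 mL/cmH2O = 11.0 × 0.051 L/cmH2O = 0.561 s.

0.56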